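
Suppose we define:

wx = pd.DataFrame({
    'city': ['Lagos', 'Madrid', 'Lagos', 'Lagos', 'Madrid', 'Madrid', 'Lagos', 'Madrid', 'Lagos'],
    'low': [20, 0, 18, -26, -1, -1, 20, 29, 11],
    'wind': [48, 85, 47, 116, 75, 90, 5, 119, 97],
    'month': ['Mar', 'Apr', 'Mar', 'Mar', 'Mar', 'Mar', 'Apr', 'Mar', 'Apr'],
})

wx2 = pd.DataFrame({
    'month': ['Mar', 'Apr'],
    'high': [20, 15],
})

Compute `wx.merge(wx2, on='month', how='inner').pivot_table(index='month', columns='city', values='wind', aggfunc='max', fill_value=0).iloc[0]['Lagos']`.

97

merge on 'month' (how='inner') → 9 rows:
     city  low  wind month  high
0   Lagos   20    48   Mar    20
1  Madrid    0    85   Apr    15
2   Lagos   18    47   Mar    20
3   Lagos  -26   116   Mar    20
4  Madrid   -1    75   Mar    20
5  Madrid   -1    90   Mar    20
6   Lagos   20     5   Apr    15
7  Madrid   29   119   Mar    20
8   Lagos   11    97   Apr    15
pivot: rows=month, cols=city, max(wind):
city   Lagos  Madrid
month               
Apr       97      85
Mar      116     119
Finally, value at position 0, column 'Lagos' = 97.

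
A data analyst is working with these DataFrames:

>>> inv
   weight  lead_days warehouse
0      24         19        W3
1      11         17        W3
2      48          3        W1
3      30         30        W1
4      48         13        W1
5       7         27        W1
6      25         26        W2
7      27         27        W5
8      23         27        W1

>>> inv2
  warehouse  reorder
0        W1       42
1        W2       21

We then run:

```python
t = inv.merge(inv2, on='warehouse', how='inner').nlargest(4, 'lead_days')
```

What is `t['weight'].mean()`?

21.25

merge on 'warehouse' (how='inner') → 6 rows:
   weight  lead_days warehouse  reorder
0      48          3        W1       42
1      30         30        W1       42
2      48         13        W1       42
3       7         27        W1       42
4      25         26        W2       21
5      23         27        W1       42
take 4 rows with largest lead_days:
   weight  lead_days warehouse  reorder
1      30         30        W1       42
3       7         27        W1       42
5      23         27        W1       42
4      25         26        W2       21
Reading off the mean of column 'weight', we get 21.25.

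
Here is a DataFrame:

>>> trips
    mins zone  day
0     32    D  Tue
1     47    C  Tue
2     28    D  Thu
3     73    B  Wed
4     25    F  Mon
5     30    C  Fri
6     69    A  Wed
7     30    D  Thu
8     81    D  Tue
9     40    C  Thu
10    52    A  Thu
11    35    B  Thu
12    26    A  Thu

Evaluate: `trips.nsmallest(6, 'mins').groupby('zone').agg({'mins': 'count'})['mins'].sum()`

6

take 6 rows with smallest mins:
    mins zone  day
4     25    F  Mon
12    26    A  Thu
2     28    D  Thu
5     30    C  Fri
7     30    D  Thu
0     32    D  Tue
group by zone, count of mins:
      mins
zone      
A        1
C        1
D        3
F        1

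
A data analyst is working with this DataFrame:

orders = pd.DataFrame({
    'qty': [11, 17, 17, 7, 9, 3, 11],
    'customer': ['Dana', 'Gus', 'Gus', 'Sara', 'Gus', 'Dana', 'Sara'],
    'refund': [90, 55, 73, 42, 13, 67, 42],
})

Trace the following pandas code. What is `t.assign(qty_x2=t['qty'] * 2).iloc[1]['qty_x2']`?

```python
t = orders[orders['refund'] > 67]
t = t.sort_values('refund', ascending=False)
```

34

filter rows where refund > 67:
   qty customer  refund
0   11     Dana      90
2   17      Gus      73
sort by refund descending:
   qty customer  refund
0   11     Dana      90
2   17      Gus      73
add column qty_x2 = t['qty'] * 2:
   qty customer  refund  qty_x2
0   11     Dana      90      22
2   17      Gus      73      34
So iloc[1]['qty_x2'] = 34.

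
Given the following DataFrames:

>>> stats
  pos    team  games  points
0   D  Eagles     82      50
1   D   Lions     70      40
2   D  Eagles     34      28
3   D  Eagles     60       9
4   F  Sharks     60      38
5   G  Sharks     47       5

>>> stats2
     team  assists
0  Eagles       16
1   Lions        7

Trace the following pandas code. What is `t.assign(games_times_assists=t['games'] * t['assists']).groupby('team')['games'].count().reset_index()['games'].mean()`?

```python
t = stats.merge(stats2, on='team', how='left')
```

2.0

merge on 'team' (how='left') → 6 rows:
  pos    team  games  points  assists
0   D  Eagles     82      50     16.0
1   D   Lions     70      40      7.0
2   D  Eagles     34      28     16.0
3   D  Eagles     60       9     16.0
4   F  Sharks     60      38      NaN
5   G  Sharks     47       5      NaN
add column games_times_assists = t['games'] * t['assists']:
  pos    team  games  points  assists  games_times_assists
0   D  Eagles     82      50     16.0               1312.0
1   D   Lions     70      40      7.0                490.0
2   D  Eagles     34      28     16.0                544.0
3   D  Eagles     60       9     16.0                960.0
4   F  Sharks     60      38      NaN                  NaN
5   G  Sharks     47       5      NaN                  NaN
group by team, count of games:
team
Eagles    3
Lions     1
Sharks    2
Name: games, dtype: int64
reset_index():
     team  games
0  Eagles      3
1   Lions      1
2  Sharks      2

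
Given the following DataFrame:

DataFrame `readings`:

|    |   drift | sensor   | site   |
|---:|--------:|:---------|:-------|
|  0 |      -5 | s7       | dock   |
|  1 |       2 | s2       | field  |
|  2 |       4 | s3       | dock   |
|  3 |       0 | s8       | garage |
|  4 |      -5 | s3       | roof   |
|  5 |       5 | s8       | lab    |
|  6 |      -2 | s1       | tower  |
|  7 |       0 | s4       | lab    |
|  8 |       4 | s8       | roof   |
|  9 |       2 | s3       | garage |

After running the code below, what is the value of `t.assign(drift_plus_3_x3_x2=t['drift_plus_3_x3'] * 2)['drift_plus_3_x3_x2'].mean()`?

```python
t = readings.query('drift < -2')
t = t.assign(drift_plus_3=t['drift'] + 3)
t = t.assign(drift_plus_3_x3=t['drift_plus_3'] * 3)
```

-12.0

filter rows where drift < -2:
   drift sensor  site
0     -5     s7  dock
4     -5     s3  roof
add column drift_plus_3 = t['drift'] + 3:
   drift sensor  site  drift_plus_3
0     -5     s7  dock            -2
4     -5     s3  roof            -2
add column drift_plus_3_x3 = t['drift_plus_3'] * 3:
   drift sensor  site  drift_plus_3  drift_plus_3_x3
0     -5     s7  dock            -2               -6
4     -5     s3  roof            -2               -6
add column drift_plus_3_x3_x2 = t['drift_plus_3_x3'] * 2:
   drift sensor  site  drift_plus_3  drift_plus_3_x3  drift_plus_3_x3_x2
0     -5     s7  dock            -2               -6                 -12
4     -5     s3  roof            -2               -6                 -12
Taking the mean of column 'drift_plus_3_x3_x2' gives -12.0.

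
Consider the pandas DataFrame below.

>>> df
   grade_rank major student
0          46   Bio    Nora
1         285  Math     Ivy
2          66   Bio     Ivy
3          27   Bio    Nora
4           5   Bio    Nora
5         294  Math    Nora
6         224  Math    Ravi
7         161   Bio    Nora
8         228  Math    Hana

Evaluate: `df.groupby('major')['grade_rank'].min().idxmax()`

Math

group by major, min of grade_rank:
major
Bio       5
Math    224
Name: grade_rank, dtype: int64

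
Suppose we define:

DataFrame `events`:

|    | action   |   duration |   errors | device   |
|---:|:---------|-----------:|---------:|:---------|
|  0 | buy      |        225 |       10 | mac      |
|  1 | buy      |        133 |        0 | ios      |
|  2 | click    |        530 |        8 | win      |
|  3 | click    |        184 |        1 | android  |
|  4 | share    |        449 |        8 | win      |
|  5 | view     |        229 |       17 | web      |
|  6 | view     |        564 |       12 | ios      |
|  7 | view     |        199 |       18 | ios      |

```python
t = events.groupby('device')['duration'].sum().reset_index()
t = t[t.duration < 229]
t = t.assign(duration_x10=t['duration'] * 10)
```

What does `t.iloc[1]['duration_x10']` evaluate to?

group by device, sum of duration:
device
android    184
ios        896
mac        225
web        229
win        979
Name: duration, dtype: int64
reset_index():
    device  duration
0  android       184
1      ios       896
2      mac       225
3      web       229
4      win       979
filter rows where duration < 229:
    device  duration
0  android       184
2      mac       225
add column duration_x10 = t['duration'] * 10:
    device  duration  duration_x10
0  android       184          1840
2      mac       225          2250
The value at position 1, column 'duration_x10' is 2250.

2250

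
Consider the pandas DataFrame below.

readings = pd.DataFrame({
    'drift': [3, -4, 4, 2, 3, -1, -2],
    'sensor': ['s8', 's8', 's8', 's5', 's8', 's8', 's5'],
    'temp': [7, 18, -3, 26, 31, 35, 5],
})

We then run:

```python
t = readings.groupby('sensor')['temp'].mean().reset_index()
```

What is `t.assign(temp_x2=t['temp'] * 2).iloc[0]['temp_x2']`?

31.0

group by sensor, mean of temp:
sensor
s5    15.5
s8    17.6
Name: temp, dtype: float64
reset_index():
  sensor  temp
0     s5  15.5
1     s8  17.6
add column temp_x2 = t['temp'] * 2:
  sensor  temp  temp_x2
0     s5  15.5     31.0
1     s8  17.6     35.2
Reading off the value at position 0, column 'temp_x2', we get 31.0.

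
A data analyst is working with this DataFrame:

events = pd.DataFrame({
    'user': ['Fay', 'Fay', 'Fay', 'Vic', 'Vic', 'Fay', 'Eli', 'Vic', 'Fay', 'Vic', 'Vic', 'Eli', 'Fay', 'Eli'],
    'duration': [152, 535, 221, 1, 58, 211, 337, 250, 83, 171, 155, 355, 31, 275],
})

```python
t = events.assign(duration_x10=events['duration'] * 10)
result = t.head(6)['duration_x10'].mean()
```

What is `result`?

1963.33333333

add column duration_x10 = events['duration'] * 10:
   user  duration  duration_x10
0   Fay       152          1520
1   Fay       535          5350
2   Fay       221          2210
3   Vic         1            10
4   Vic        58           580
5   Fay       211          2110
6   Eli       337          3370
7   Vic       250          2500
8   Fay        83           830
9   Vic       171          1710
10  Vic       155          1550
11  Eli       355          3550
12  Fay        31           310
13  Eli       275          2750
take first 6 rows:
  user  duration  duration_x10
0  Fay       152          1520
1  Fay       535          5350
2  Fay       221          2210
3  Vic         1            10
4  Vic        58           580
5  Fay       211          2110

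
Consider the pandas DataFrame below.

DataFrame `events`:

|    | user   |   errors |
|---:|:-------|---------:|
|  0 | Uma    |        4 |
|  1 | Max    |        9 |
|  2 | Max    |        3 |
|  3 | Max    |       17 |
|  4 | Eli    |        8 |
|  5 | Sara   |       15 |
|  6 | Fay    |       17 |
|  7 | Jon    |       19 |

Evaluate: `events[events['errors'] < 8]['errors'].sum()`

filter rows where errors < 8:
  user  errors
0  Uma       4
2  Max       3

7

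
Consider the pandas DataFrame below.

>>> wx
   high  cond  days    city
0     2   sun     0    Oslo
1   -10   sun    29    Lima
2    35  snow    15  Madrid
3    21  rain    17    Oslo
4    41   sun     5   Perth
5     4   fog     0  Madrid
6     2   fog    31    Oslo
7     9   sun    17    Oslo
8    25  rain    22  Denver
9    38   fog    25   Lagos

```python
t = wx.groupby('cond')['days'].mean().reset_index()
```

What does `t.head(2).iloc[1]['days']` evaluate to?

19.5

group by cond, mean of days:
cond
fog     18.666667
rain    19.500000
snow    15.000000
sun     12.750000
Name: days, dtype: float64
reset_index():
   cond       days
0   fog  18.666667
1  rain  19.500000
2  snow  15.000000
3   sun  12.750000
take first 2 rows:
   cond       days
0   fog  18.666667
1  rain  19.500000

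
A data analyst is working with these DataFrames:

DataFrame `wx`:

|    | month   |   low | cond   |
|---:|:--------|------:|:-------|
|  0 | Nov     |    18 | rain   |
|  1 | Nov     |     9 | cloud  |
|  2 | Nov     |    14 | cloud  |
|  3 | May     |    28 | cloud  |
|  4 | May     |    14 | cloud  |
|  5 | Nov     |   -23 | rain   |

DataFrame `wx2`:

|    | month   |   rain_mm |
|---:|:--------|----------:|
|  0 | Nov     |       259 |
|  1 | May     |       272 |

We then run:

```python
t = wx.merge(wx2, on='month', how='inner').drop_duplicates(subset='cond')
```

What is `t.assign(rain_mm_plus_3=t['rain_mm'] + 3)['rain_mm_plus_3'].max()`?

merge on 'month' (how='inner') → 6 rows:
  month  low   cond  rain_mm
0   Nov   18   rain      259
1   Nov    9  cloud      259
2   Nov   14  cloud      259
3   May   28  cloud      272
4   May   14  cloud      272
5   Nov  -23   rain      259
drop duplicate cond (keep=first):
  month  low   cond  rain_mm
0   Nov   18   rain      259
1   Nov    9  cloud      259
add column rain_mm_plus_3 = t['rain_mm'] + 3:
  month  low   cond  rain_mm  rain_mm_plus_3
0   Nov   18   rain      259             262
1   Nov    9  cloud      259             262

262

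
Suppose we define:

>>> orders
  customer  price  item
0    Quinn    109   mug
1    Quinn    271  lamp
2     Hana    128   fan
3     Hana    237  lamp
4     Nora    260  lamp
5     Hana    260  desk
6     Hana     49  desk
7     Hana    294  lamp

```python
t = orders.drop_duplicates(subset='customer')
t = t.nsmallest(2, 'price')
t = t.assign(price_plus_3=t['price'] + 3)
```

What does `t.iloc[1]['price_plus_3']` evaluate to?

drop duplicate customer (keep=first):
  customer  price  item
0    Quinn    109   mug
2     Hana    128   fan
4     Nora    260  lamp
take 2 rows with smallest price:
  customer  price item
0    Quinn    109  mug
2     Hana    128  fan
add column price_plus_3 = t['price'] + 3:
  customer  price item  price_plus_3
0    Quinn    109  mug           112
2     Hana    128  fan           131

131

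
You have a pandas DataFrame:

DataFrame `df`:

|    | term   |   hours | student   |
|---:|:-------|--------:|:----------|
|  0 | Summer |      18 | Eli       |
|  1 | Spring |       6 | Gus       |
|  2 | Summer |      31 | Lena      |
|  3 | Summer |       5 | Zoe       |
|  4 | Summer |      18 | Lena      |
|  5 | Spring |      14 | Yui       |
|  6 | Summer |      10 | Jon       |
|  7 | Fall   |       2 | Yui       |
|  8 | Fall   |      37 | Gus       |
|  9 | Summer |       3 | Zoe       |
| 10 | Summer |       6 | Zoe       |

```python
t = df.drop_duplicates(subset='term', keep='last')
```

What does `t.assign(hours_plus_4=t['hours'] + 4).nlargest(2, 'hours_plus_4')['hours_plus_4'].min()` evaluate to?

18

drop duplicate term (keep=last):
      term  hours student
5   Spring     14     Yui
8     Fall     37     Gus
10  Summer      6     Zoe
add column hours_plus_4 = t['hours'] + 4:
      term  hours student  hours_plus_4
5   Spring     14     Yui            18
8     Fall     37     Gus            41
10  Summer      6     Zoe            10
take 2 rows with largest hours_plus_4:
     term  hours student  hours_plus_4
8    Fall     37     Gus            41
5  Spring     14     Yui            18
Reading off the min of column 'hours_plus_4', we get 18.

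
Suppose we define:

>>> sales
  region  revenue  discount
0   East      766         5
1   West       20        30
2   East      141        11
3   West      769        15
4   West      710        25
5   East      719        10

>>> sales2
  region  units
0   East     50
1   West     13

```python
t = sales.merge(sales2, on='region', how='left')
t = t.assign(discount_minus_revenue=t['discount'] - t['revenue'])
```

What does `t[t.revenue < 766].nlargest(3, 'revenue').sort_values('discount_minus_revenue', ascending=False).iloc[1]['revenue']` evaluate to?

merge on 'region' (how='left') → 6 rows:
  region  revenue  discount  units
0   East      766         5     50
1   West       20        30     13
2   East      141        11     50
3   West      769        15     13
4   West      710        25     13
5   East      719        10     50
add column discount_minus_revenue = t['discount'] - t['revenue']:
  region  revenue  discount  units  discount_minus_revenue
0   East      766         5     50                    -761
1   West       20        30     13                      10
2   East      141        11     50                    -130
3   West      769        15     13                    -754
4   West      710        25     13                    -685
5   East      719        10     50                    -709
filter rows where revenue < 766:
  region  revenue  discount  units  discount_minus_revenue
1   West       20        30     13                      10
2   East      141        11     50                    -130
4   West      710        25     13                    -685
5   East      719        10     50                    -709
take 3 rows with largest revenue:
  region  revenue  discount  units  discount_minus_revenue
5   East      719        10     50                    -709
4   West      710        25     13                    -685
2   East      141        11     50                    -130
sort by discount_minus_revenue descending:
  region  revenue  discount  units  discount_minus_revenue
2   East      141        11     50                    -130
4   West      710        25     13                    -685
5   East      719        10     50                    -709
Finally, value at position 1, column 'revenue' = 710.

710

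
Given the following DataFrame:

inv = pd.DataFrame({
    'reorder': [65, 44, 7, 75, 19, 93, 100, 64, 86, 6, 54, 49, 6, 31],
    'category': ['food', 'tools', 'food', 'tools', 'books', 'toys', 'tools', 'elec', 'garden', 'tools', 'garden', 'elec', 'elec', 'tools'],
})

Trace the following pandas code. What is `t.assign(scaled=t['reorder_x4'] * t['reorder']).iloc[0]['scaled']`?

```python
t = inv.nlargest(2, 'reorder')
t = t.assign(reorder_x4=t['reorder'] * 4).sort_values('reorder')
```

34596

take 2 rows with largest reorder:
   reorder category
6      100    tools
5       93     toys
add column reorder_x4 = t['reorder'] * 4:
   reorder category  reorder_x4
6      100    tools         400
5       93     toys         372
sort by reorder:
   reorder category  reorder_x4
5       93     toys         372
6      100    tools         400
add column scaled = t['reorder_x4'] * t['reorder']:
   reorder category  reorder_x4  scaled
5       93     toys         372   34596
6      100    tools         400   40000
Finally, value at position 0, column 'scaled' = 34596.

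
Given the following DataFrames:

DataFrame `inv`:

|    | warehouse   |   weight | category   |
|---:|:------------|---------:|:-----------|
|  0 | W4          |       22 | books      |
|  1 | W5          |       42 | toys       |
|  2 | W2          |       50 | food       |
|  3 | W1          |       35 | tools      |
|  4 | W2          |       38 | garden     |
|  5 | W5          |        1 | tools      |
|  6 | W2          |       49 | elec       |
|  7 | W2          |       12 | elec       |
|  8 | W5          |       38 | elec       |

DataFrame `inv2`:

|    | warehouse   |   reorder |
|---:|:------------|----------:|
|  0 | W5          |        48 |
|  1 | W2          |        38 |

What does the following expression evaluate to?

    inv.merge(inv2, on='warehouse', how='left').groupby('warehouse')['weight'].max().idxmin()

W4

merge on 'warehouse' (how='left') → 9 rows:
  warehouse  weight category  reorder
0        W4      22    books      NaN
1        W5      42     toys     48.0
2        W2      50     food     38.0
3        W1      35    tools      NaN
4        W2      38   garden     38.0
5        W5       1    tools     48.0
6        W2      49     elec     38.0
7        W2      12     elec     38.0
8        W5      38     elec     48.0
group by warehouse, max of weight:
warehouse
W1    35
W2    50
W4    22
W5    42
Name: weight, dtype: int64
Taking the label with the smallest value gives W4.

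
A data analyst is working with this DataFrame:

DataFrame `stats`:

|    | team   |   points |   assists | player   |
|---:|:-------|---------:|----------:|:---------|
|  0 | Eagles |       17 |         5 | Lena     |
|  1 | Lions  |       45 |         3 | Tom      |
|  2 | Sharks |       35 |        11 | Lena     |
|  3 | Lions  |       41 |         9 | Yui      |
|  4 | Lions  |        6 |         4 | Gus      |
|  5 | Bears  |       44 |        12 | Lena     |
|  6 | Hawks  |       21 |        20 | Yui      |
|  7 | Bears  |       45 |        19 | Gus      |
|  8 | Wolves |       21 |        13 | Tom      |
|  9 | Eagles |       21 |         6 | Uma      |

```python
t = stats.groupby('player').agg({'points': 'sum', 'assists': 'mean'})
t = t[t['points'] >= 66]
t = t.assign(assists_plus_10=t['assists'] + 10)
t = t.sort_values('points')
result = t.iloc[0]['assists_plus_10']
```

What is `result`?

group by player: sum(points), mean(assists):
        points    assists
player                   
Gus         51  11.500000
Lena        96   9.333333
Tom         66   8.000000
Uma         21   6.000000
Yui         62  14.500000
filter rows where points >= 66:
        points   assists
player                  
Lena        96  9.333333
Tom         66  8.000000
add column assists_plus_10 = t['assists'] + 10:
        points   assists  assists_plus_10
player                                   
Lena        96  9.333333        19.333333
Tom         66  8.000000        18.000000
sort by points:
        points   assists  assists_plus_10
player                                   
Tom         66  8.000000        18.000000
Lena        96  9.333333        19.333333

18.0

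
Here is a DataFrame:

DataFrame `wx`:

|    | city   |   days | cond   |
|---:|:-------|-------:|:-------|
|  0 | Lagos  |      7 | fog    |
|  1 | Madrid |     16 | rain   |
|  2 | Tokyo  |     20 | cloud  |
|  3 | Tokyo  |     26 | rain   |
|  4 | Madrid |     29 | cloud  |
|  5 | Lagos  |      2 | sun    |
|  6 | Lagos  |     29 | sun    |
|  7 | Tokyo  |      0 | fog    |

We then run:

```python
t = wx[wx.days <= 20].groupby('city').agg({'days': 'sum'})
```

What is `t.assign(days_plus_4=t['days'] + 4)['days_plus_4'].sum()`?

57

filter rows where days <= 20:
     city  days   cond
0   Lagos     7    fog
1  Madrid    16   rain
2   Tokyo    20  cloud
5   Lagos     2    sun
7   Tokyo     0    fog
group by city, sum of days:
        days
city        
Lagos      9
Madrid    16
Tokyo     20
add column days_plus_4 = t['days'] + 4:
        days  days_plus_4
city                     
Lagos      9           13
Madrid    16           20
Tokyo     20           24
So sum() = 57.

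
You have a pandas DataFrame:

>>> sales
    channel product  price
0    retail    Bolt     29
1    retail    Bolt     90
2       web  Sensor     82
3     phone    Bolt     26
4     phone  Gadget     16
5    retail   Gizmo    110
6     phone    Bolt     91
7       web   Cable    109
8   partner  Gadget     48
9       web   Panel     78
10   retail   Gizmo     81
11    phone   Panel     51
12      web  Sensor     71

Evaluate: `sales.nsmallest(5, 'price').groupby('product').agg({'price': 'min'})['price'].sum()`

take 5 rows with smallest price:
    channel product  price
4     phone  Gadget     16
3     phone    Bolt     26
0    retail    Bolt     29
8   partner  Gadget     48
11    phone   Panel     51
group by product, min of price:
         price
product       
Bolt        26
Gadget      16
Panel       51

93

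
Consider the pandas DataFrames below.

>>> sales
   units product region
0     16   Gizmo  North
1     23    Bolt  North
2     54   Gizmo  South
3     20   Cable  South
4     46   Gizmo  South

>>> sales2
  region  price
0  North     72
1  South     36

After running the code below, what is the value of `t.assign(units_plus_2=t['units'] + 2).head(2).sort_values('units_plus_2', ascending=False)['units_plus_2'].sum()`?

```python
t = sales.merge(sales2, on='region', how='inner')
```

43

merge on 'region' (how='inner') → 5 rows:
   units product region  price
0     16   Gizmo  North     72
1     23    Bolt  North     72
2     54   Gizmo  South     36
3     20   Cable  South     36
4     46   Gizmo  South     36
add column units_plus_2 = t['units'] + 2:
   units product region  price  units_plus_2
0     16   Gizmo  North     72            18
1     23    Bolt  North     72            25
2     54   Gizmo  South     36            56
3     20   Cable  South     36            22
4     46   Gizmo  South     36            48
take first 2 rows:
   units product region  price  units_plus_2
0     16   Gizmo  North     72            18
1     23    Bolt  North     72            25
sort by units_plus_2 descending:
   units product region  price  units_plus_2
1     23    Bolt  North     72            25
0     16   Gizmo  North     72            18
The sum of column 'units_plus_2' is 43.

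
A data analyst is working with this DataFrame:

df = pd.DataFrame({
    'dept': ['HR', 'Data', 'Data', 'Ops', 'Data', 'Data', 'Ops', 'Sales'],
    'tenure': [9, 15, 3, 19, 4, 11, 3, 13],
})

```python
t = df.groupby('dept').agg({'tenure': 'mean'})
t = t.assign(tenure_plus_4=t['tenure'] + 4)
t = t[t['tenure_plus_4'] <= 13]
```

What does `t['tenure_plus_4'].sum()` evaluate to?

25.25

group by dept, mean of tenure:
       tenure
dept         
Data     8.25
HR       9.00
Ops     11.00
Sales   13.00
add column tenure_plus_4 = t['tenure'] + 4:
       tenure  tenure_plus_4
dept                        
Data     8.25          12.25
HR       9.00          13.00
Ops     11.00          15.00
Sales   13.00          17.00
filter rows where tenure_plus_4 <= 13:
      tenure  tenure_plus_4
dept                       
Data    8.25          12.25
HR      9.00          13.00
Reading off the sum of column 'tenure_plus_4', we get 25.25.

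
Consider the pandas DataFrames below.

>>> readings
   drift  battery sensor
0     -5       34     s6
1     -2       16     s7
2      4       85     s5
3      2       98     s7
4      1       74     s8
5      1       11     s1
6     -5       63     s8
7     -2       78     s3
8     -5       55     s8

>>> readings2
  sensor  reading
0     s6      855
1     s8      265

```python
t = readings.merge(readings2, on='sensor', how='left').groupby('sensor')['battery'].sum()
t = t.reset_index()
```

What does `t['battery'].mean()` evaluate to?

merge on 'sensor' (how='left') → 9 rows:
   drift  battery sensor  reading
0     -5       34     s6    855.0
1     -2       16     s7      NaN
2      4       85     s5      NaN
3      2       98     s7      NaN
4      1       74     s8    265.0
5      1       11     s1      NaN
6     -5       63     s8    265.0
7     -2       78     s3      NaN
8     -5       55     s8    265.0
group by sensor, sum of battery:
sensor
s1     11
s3     78
s5     85
s6     34
s7    114
s8    192
Name: battery, dtype: int64
reset_index():
  sensor  battery
0     s1       11
1     s3       78
2     s5       85
3     s6       34
4     s7      114
5     s8      192
So mean() = 85.6666666667.

85.6666666667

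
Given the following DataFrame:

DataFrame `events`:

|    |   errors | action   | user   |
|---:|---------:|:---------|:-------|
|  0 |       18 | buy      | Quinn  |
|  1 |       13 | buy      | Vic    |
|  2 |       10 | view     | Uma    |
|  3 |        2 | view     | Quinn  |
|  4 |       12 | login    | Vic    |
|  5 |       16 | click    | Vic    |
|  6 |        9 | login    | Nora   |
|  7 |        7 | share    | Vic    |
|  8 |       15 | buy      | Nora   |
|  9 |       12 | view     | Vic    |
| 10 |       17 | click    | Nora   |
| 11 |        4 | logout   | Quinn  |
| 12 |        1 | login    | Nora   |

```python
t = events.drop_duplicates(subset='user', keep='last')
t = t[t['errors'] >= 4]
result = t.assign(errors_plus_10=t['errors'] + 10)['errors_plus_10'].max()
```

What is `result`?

22

drop duplicate user (keep=last):
    errors  action   user
2       10    view    Uma
9       12    view    Vic
11       4  logout  Quinn
12       1   login   Nora
filter rows where errors >= 4:
    errors  action   user
2       10    view    Uma
9       12    view    Vic
11       4  logout  Quinn
add column errors_plus_10 = t['errors'] + 10:
    errors  action   user  errors_plus_10
2       10    view    Uma              20
9       12    view    Vic              22
11       4  logout  Quinn              14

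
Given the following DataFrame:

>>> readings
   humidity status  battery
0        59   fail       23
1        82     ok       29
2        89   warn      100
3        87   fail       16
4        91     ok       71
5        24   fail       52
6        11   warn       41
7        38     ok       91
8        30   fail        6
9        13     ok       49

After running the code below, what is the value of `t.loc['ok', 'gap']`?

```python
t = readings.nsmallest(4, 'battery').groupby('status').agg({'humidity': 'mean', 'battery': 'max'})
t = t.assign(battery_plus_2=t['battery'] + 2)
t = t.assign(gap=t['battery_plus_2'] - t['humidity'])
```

take 4 rows with smallest battery:
   humidity status  battery
8        30   fail        6
3        87   fail       16
0        59   fail       23
1        82     ok       29
group by status: mean(humidity), max(battery):
         humidity  battery
status                    
fail    58.666667       23
ok      82.000000       29
add column battery_plus_2 = t['battery'] + 2:
         humidity  battery  battery_plus_2
status                                    
fail    58.666667       23              25
ok      82.000000       29              31
add column gap = t['battery_plus_2'] - t['humidity']:
         humidity  battery  battery_plus_2        gap
status                                               
fail    58.666667       23              25 -33.666667
ok      82.000000       29              31 -51.000000
value at row 'ok', column 'gap' → -51.0

-51.0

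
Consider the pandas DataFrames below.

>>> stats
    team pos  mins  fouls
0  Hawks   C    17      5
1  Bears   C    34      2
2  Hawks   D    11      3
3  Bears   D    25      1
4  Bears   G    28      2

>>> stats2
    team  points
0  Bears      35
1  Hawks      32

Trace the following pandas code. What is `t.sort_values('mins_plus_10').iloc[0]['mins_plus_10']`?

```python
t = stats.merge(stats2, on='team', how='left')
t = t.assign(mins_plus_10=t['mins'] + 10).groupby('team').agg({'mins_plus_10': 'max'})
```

merge on 'team' (how='left') → 5 rows:
    team pos  mins  fouls  points
0  Hawks   C    17      5      32
1  Bears   C    34      2      35
2  Hawks   D    11      3      32
3  Bears   D    25      1      35
4  Bears   G    28      2      35
add column mins_plus_10 = t['mins'] + 10:
    team pos  mins  fouls  points  mins_plus_10
0  Hawks   C    17      5      32            27
1  Bears   C    34      2      35            44
2  Hawks   D    11      3      32            21
3  Bears   D    25      1      35            35
4  Bears   G    28      2      35            38
group by team, max of mins_plus_10:
       mins_plus_10
team               
Bears            44
Hawks            27
sort by mins_plus_10:
       mins_plus_10
team               
Hawks            27
Bears            44

27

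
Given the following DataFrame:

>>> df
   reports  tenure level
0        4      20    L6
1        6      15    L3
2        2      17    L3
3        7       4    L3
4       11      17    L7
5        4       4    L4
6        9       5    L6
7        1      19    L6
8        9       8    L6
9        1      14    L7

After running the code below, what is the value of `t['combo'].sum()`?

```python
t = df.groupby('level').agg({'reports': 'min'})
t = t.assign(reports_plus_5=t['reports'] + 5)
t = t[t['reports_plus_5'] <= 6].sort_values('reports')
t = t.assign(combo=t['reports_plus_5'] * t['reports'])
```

group by level, min of reports:
       reports
level         
L3           2
L4           4
L6           1
L7           1
add column reports_plus_5 = t['reports'] + 5:
       reports  reports_plus_5
level                         
L3           2               7
L4           4               9
L6           1               6
L7           1               6
filter rows where reports_plus_5 <= 6:
       reports  reports_plus_5
level                         
L6           1               6
L7           1               6
sort by reports:
       reports  reports_plus_5
level                         
L6           1               6
L7           1               6
add column combo = t['reports_plus_5'] * t['reports']:
       reports  reports_plus_5  combo
level                                
L6           1               6      6
L7           1               6      6
So sum() = 12.

12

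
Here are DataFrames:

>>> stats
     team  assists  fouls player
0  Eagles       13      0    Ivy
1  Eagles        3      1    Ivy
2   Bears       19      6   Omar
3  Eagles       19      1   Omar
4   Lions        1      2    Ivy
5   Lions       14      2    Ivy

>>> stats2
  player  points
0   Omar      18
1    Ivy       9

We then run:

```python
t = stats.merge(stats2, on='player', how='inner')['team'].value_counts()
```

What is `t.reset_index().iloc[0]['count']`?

merge on 'player' (how='inner') → 6 rows:
     team  assists  fouls player  points
0  Eagles       13      0    Ivy       9
1  Eagles        3      1    Ivy       9
2   Bears       19      6   Omar      18
3  Eagles       19      1   Omar      18
4   Lions        1      2    Ivy       9
5   Lions       14      2    Ivy       9
value_counts of team:
team
Eagles    3
Lions     2
Bears     1
Name: count, dtype: int64
reset_index():
     team  count
0  Eagles      3
1   Lions      2
2   Bears      1
value at position 0, column 'count' → 3

3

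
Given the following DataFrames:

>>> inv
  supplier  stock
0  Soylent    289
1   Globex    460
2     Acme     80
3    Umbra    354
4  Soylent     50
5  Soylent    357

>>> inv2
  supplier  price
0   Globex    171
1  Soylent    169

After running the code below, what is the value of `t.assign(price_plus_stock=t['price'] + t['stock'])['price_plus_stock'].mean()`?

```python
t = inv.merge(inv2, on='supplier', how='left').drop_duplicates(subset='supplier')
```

merge on 'supplier' (how='left') → 6 rows:
  supplier  stock  price
0  Soylent    289  169.0
1   Globex    460  171.0
2     Acme     80    NaN
3    Umbra    354    NaN
4  Soylent     50  169.0
5  Soylent    357  169.0
drop duplicate supplier (keep=first):
  supplier  stock  price
0  Soylent    289  169.0
1   Globex    460  171.0
2     Acme     80    NaN
3    Umbra    354    NaN
add column price_plus_stock = t['price'] + t['stock']:
  supplier  stock  price  price_plus_stock
0  Soylent    289  169.0             458.0
1   Globex    460  171.0             631.0
2     Acme     80    NaN               NaN
3    Umbra    354    NaN               NaN

544.5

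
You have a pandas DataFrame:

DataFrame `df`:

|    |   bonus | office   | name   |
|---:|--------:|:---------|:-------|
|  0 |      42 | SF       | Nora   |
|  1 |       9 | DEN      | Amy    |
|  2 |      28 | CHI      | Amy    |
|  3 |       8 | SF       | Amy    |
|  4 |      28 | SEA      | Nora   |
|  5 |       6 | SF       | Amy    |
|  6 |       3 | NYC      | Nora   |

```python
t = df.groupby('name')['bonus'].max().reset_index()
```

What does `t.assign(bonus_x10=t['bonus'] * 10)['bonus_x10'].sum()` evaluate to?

700

group by name, max of bonus:
name
Amy     28
Nora    42
Name: bonus, dtype: int64
reset_index():
   name  bonus
0   Amy     28
1  Nora     42
add column bonus_x10 = t['bonus'] * 10:
   name  bonus  bonus_x10
0   Amy     28        280
1  Nora     42        420
Taking the sum of column 'bonus_x10' gives 700.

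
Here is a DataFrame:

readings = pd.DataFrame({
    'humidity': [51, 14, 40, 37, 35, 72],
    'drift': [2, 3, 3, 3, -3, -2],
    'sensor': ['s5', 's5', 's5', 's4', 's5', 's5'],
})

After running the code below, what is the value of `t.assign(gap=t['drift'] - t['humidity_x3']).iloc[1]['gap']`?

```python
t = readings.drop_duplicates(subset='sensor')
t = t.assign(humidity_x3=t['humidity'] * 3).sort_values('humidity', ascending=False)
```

drop duplicate sensor (keep=first):
   humidity  drift sensor
0        51      2     s5
3        37      3     s4
add column humidity_x3 = t['humidity'] * 3:
   humidity  drift sensor  humidity_x3
0        51      2     s5          153
3        37      3     s4          111
sort by humidity descending:
   humidity  drift sensor  humidity_x3
0        51      2     s5          153
3        37      3     s4          111
add column gap = t['drift'] - t['humidity_x3']:
   humidity  drift sensor  humidity_x3  gap
0        51      2     s5          153 -151
3        37      3     s4          111 -108

-108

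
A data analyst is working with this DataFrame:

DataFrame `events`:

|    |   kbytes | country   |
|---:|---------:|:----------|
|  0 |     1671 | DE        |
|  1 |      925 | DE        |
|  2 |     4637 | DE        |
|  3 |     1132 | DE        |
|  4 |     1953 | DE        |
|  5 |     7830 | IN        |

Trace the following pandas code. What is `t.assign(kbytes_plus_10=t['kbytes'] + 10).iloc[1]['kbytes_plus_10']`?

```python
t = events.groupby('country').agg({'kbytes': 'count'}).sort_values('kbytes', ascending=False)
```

11

group by country, count of kbytes:
         kbytes
country        
DE            5
IN            1
sort by kbytes descending:
         kbytes
country        
DE            5
IN            1
add column kbytes_plus_10 = t['kbytes'] + 10:
         kbytes  kbytes_plus_10
country                        
DE            5              15
IN            1              11
Finally, value at position 1, column 'kbytes_plus_10' = 11.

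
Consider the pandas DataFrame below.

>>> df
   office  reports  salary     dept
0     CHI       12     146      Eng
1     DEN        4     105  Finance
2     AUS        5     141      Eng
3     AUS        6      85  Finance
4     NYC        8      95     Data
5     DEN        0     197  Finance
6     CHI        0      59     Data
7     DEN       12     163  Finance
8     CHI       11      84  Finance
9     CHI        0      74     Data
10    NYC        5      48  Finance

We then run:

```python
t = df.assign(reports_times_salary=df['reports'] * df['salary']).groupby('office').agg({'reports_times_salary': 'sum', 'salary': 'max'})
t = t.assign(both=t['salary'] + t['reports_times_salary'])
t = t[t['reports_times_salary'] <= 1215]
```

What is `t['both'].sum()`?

add column reports_times_salary = df['reports'] * df['salary']:
   office  reports  salary     dept  reports_times_salary
0     CHI       12     146      Eng                  1752
1     DEN        4     105  Finance                   420
2     AUS        5     141      Eng                   705
3     AUS        6      85  Finance                   510
4     NYC        8      95     Data                   760
5     DEN        0     197  Finance                     0
6     CHI        0      59     Data                     0
7     DEN       12     163  Finance                  1956
8     CHI       11      84  Finance                   924
9     CHI        0      74     Data                     0
10    NYC        5      48  Finance                   240
group by office: sum(reports_times_salary), max(salary):
        reports_times_salary  salary
office                              
AUS                     1215     141
CHI                     2676     146
DEN                     2376     197
NYC                     1000      95
add column both = t['salary'] + t['reports_times_salary']:
        reports_times_salary  salary  both
office                                    
AUS                     1215     141  1356
CHI                     2676     146  2822
DEN                     2376     197  2573
NYC                     1000      95  1095
filter rows where reports_times_salary <= 1215:
        reports_times_salary  salary  both
office                                    
AUS                     1215     141  1356
NYC                     1000      95  1095

2451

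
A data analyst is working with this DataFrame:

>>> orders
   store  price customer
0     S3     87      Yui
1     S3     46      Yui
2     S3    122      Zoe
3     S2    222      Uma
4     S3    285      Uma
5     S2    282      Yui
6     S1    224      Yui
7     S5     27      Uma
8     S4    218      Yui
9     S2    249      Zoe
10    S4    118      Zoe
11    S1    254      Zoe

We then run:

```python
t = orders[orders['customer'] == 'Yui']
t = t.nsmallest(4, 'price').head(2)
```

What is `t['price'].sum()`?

133

filter rows where customer == 'Yui':
  store  price customer
0    S3     87      Yui
1    S3     46      Yui
5    S2    282      Yui
6    S1    224      Yui
8    S4    218      Yui
take 4 rows with smallest price:
  store  price customer
1    S3     46      Yui
0    S3     87      Yui
8    S4    218      Yui
6    S1    224      Yui
take first 2 rows:
  store  price customer
1    S3     46      Yui
0    S3     87      Yui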